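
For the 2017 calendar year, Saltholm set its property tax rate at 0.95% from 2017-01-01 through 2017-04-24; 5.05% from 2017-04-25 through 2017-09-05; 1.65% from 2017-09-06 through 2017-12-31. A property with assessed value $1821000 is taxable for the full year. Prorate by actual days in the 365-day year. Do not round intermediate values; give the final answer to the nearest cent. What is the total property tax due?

2017-01-01 to 2017-04-24: 114 days at 0.95% → $1821000 × 0.95% × 114/365 = $5403.1315
2017-04-25 to 2017-09-05: 134 days at 5.05% → $1821000 × 5.05% × 134/365 = $33760.8411
2017-09-06 to 2017-12-31: 117 days at 1.65% → $1821000 × 1.65% × 117/365 = $9631.3438
Total = $48795.3164

$48795.32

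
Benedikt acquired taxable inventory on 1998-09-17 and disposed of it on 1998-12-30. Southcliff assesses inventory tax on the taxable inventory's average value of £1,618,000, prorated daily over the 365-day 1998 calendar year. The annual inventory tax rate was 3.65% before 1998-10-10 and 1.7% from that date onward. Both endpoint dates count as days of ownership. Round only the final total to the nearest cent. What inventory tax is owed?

1998-09-17 to 1998-10-09: 23 days at 3.65% → £1,618,000 × 3.65% × 23/365 = £3,721.4000
1998-10-10 to 1998-12-30: 82 days at 1.7% → £1,618,000 × 1.7% × 82/365 = £6,179.4301
Total = £9,900.8301

£9,900.83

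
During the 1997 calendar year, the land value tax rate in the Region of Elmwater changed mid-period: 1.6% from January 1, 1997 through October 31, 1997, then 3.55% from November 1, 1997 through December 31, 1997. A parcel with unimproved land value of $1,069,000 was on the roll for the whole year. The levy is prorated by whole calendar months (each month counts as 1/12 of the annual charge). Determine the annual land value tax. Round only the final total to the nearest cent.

January 1 – October 31, 1997: 10 months at 1.6% → $1,069,000 × 1.6% × 10/12 = $14,253.3333
November 1 – December 31, 1997: 2 months at 3.55% → $1,069,000 × 3.55% × 2/12 = $6,324.9167
Total = $20,578.2500

$20,578.25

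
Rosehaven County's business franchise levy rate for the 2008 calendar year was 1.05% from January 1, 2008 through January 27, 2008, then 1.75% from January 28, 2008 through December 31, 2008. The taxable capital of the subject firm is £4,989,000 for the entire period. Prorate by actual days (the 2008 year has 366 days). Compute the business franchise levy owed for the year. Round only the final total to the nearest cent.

January 1 – January 27, 2008: 27 days at 1.05% → £4,989,000 × 1.05% × 27/366 = £3,864.4303
January 28 – December 31, 2008: 339 days at 1.75% → £4,989,000 × 1.75% × 339/366 = £80,866.7828
Total = £84,731.2131

£84,731.21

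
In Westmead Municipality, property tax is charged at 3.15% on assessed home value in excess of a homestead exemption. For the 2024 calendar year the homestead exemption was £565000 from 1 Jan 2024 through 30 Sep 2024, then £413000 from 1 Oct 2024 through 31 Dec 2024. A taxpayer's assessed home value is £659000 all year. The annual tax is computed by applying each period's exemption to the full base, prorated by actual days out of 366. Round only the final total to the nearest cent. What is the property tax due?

1 Jan – 30 Sep 2024: 274 days, exemption £565000 → (£659000 − £565000) × 3.15% × 274/366 = £2216.7049
1 Oct – 31 Dec 2024: 92 days, exemption £413000 → (£659000 − £413000) × 3.15% × 92/366 = £1947.8361
Total = £4164.5410

£4164.54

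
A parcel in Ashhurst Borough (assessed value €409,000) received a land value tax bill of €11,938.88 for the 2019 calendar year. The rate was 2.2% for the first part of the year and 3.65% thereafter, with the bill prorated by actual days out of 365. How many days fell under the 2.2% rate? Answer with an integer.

Let d = days at the first rate; then 365 − d days at the second rate.
€409,000 × [2.2%·d + 3.65%·(365−d)] / 365 = €11,938.88
Solving gives d = 184, so the new rate took effect on 4 Jul 2019.

184 days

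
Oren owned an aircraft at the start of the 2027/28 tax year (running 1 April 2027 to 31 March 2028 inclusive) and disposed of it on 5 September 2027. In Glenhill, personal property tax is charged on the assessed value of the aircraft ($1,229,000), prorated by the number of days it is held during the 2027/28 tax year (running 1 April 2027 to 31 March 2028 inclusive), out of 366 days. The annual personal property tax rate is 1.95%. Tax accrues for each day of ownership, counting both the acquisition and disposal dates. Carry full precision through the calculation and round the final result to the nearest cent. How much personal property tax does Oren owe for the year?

$10,345.76

Days held (1 April – 5 September 2027): 158 out of 366
Tax = $1,229,000 × 1.95% × 158/366 = $10,345.7623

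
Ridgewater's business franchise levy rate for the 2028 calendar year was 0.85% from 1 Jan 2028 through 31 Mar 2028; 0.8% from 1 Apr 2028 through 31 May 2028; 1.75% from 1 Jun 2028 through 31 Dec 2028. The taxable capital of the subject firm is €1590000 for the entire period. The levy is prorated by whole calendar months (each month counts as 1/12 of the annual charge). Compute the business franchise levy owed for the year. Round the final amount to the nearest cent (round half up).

€21730.00

1 Jan – 31 Mar 2028: 3 months at 0.85% → €1590000 × 0.85% × 3/12 = €3378.7500
1 Apr – 31 May 2028: 2 months at 0.8% → €1590000 × 0.8% × 2/12 = €2120.0000
1 Jun – 31 Dec 2028: 7 months at 1.75% → €1590000 × 1.75% × 7/12 = €16231.2500
Total = €21730.0000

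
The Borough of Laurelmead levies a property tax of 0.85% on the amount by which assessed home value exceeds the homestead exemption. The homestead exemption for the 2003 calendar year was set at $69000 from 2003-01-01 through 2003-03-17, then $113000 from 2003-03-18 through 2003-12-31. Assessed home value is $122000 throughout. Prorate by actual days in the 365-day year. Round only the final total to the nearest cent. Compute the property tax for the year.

$154.37

2003-01-01 to 2003-03-17: 76 days, exemption $69000 → ($122000 − $69000) × 0.85% × 76/365 = $93.8027
2003-03-18 to 2003-12-31: 289 days, exemption $113000 → ($122000 − $113000) × 0.85% × 289/365 = $60.5712
Total = $154.3740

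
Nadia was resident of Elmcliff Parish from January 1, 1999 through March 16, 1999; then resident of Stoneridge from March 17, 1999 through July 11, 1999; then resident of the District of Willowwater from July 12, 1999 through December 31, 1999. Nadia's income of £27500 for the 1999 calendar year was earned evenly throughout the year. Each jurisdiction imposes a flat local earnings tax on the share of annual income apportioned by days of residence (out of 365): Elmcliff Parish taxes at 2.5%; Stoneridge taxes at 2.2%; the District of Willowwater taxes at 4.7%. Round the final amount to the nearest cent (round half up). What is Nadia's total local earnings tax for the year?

Elmcliff Parish, January 1 – March 16, 1999: 75 days → £27500 × 2.5% × 75/365 = £141.2671
Stoneridge, March 17 – July 11, 1999: 117 days → £27500 × 2.2% × 117/365 = £193.9315
The District of Willowwater, July 12 – December 31, 1999: 173 days → £27500 × 4.7% × 173/365 = £612.6096
Total = £947.8082

£947.81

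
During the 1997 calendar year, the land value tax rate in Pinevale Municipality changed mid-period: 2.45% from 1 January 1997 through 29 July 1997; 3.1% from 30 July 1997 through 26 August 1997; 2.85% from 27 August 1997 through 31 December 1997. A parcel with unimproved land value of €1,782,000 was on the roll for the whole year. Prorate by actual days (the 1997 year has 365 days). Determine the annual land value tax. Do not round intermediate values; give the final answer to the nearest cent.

1 January – 29 July 1997: 210 days at 2.45% → €1,782,000 × 2.45% × 210/365 = €25,118.8767
30 July – 26 August 1997: 28 days at 3.1% → €1,782,000 × 3.1% × 28/365 = €4,237.7425
27 August – 31 December 1997: 127 days at 2.85% → €1,782,000 × 2.85% × 127/365 = €17,671.0932
Total = €47,027.7123

€47,027.71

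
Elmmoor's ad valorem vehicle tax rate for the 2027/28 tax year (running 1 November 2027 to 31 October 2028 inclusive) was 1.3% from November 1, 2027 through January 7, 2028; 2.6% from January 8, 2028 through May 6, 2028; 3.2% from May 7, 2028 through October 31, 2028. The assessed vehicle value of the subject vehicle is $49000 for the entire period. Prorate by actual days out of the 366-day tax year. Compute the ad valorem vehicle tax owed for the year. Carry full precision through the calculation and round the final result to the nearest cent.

$1298.63

November 1, 2027 – January 7, 2028: 68 days at 1.3% → $49000 × 1.3% × 68/366 = $118.3497
January 8 – May 6, 2028: 120 days at 2.6% → $49000 × 2.6% × 120/366 = $417.7049
May 7 – October 31, 2028: 178 days at 3.2% → $49000 × 3.2% × 178/366 = $762.5792
Total = $1298.6339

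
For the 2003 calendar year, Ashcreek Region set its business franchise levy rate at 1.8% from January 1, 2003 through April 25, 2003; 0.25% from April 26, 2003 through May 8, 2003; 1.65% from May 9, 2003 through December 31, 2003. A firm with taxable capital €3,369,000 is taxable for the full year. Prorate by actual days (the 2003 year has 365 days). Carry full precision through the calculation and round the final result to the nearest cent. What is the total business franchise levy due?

€55,500.81

January 1 – April 25, 2003: 115 days at 1.8% → €3,369,000 × 1.8% × 115/365 = €19,106.3836
April 26 – May 8, 2003: 13 days at 0.25% → €3,369,000 × 0.25% × 13/365 = €299.9795
May 9 – December 31, 2003: 237 days at 1.65% → €3,369,000 × 1.65% × 237/365 = €36,094.4507
Total = €55,500.8137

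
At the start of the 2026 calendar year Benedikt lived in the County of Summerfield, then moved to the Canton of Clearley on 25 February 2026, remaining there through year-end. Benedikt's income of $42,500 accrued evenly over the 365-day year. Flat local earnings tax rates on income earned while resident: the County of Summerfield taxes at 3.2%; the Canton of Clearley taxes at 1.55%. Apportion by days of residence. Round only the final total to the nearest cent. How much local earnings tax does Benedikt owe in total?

The County of Summerfield, 1 January – 24 February 2026: 55 days → $42,500 × 3.2% × 55/365 = $204.9315
The Canton of Clearley, 25 February – 31 December 2026: 310 days → $42,500 × 1.55% × 310/365 = $559.4863
Total = $764.4178

$764.42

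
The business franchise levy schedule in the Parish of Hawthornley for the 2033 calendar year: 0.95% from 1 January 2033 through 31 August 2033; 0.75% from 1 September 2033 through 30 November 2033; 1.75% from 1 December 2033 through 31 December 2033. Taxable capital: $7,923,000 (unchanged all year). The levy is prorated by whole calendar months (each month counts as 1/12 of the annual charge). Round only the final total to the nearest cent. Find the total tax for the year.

$76,589.00

1 January – 31 August 2033: 8 months at 0.95% → $7,923,000 × 0.95% × 8/12 = $50,179.0000
1 September – 30 November 2033: 3 months at 0.75% → $7,923,000 × 0.75% × 3/12 = $14,855.6250
1 December – 31 December 2033: 1 month at 1.75% → $7,923,000 × 1.75% × 1/12 = $11,554.3750
Total = $76,589.0000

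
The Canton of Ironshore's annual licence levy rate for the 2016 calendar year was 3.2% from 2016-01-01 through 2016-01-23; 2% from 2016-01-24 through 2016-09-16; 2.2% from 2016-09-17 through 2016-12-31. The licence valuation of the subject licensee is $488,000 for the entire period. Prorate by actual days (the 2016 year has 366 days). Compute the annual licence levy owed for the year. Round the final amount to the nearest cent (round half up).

$10,410.67

2016-01-01 to 2016-01-23: 23 days at 3.2% → $488,000 × 3.2% × 23/366 = $981.3333
2016-01-24 to 2016-09-16: 237 days at 2% → $488,000 × 2% × 237/366 = $6,320.0000
2016-09-17 to 2016-12-31: 106 days at 2.2% → $488,000 × 2.2% × 106/366 = $3,109.3333
Total = $10,410.6667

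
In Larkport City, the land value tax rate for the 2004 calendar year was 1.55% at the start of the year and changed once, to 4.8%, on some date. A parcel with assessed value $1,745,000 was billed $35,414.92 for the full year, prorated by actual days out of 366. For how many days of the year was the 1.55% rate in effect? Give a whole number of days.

312 days

Let d = days at the first rate; then 366 − d days at the second rate.
$1,745,000 × [1.55%·d + 4.8%·(366−d)] / 366 = $35,414.92
Solving gives d = 312, so the new rate took effect on November 8, 2004.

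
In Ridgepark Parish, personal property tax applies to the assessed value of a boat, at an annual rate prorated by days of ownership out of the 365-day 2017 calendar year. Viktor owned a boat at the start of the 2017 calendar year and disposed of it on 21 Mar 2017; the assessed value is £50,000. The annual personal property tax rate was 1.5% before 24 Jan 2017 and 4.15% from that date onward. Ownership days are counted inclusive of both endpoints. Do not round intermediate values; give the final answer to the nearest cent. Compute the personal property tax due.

£371.30

1 Jan – 23 Jan 2017: 23 days at 1.5% → £50,000 × 1.5% × 23/365 = £47.2603
24 Jan – 21 Mar 2017: 57 days at 4.15% → £50,000 × 4.15% × 57/365 = £324.0411
Total = £371.3014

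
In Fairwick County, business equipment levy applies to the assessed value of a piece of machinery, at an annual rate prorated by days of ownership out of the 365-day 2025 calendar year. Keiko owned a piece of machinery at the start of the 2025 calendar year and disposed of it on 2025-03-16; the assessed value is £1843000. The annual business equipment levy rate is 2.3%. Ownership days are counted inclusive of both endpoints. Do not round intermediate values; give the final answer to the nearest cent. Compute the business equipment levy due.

Days held (2025-01-01 to 2025-03-16): 75 out of 365
Tax = £1843000 × 2.3% × 75/365 = £8710.0685

£8710.07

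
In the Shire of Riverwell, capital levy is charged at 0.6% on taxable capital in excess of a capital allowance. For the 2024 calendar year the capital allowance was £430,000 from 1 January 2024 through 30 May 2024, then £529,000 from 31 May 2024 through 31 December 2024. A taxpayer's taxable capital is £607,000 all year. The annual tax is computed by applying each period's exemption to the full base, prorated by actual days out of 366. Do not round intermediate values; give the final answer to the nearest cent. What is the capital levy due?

£713.07

1 January – 30 May 2024: 151 days, exemption £430,000 → (£607,000 − £430,000) × 0.6% × 151/366 = £438.1475
31 May – 31 December 2024: 215 days, exemption £529,000 → (£607,000 − £529,000) × 0.6% × 215/366 = £274.9180
Total = £713.0656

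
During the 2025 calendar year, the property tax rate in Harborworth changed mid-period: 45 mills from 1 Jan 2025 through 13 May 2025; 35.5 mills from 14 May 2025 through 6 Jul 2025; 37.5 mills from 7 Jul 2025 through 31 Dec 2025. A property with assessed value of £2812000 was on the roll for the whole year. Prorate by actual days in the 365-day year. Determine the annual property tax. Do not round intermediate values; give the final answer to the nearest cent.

1 Jan – 13 May 2025: 133 days at 45 mills → £2812000 × 4.5% × 133/365 = £46109.0959
14 May – 6 Jul 2025: 54 days at 35.5 mills → £2812000 × 3.55% × 54/365 = £14768.7781
7 Jul – 31 Dec 2025: 178 days at 37.5 mills → £2812000 × 3.75% × 178/365 = £51424.9315
Total = £112302.8055

£112302.81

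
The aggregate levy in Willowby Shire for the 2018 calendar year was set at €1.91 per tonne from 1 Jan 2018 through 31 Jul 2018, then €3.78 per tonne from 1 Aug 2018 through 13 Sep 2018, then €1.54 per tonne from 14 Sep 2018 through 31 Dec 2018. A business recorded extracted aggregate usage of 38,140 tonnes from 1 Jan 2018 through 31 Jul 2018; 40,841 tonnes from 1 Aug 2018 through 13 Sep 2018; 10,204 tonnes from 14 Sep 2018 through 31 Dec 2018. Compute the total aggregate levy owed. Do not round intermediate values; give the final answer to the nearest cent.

€242,940.54

1 Jan – 31 Jul 2018: 38,140 tonnes at €1.91/tonne → €72,847.40
1 Aug – 13 Sep 2018: 40,841 tonnes at €3.78/tonne → €154,378.98
14 Sep – 31 Dec 2018: 10,204 tonnes at €1.54/tonne → €15,714.16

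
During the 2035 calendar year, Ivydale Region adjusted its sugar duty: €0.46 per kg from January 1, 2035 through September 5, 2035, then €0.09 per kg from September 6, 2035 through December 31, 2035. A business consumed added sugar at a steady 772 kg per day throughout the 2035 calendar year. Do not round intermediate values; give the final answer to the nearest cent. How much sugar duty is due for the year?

January 1 – September 5, 2035: 248 days × 772 kg/day = 191,456 kg at €0.46/kg → €88069.76
September 6 – December 31, 2035: 117 days × 772 kg/day = 90,324 kg at €0.09/kg → €8129.16

€96198.92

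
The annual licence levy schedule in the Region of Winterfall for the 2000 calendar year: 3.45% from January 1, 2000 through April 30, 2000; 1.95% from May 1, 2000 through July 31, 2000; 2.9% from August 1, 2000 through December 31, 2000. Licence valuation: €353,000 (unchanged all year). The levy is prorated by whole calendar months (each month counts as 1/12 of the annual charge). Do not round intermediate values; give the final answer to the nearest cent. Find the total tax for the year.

January 1 – April 30, 2000: 4 months at 3.45% → €353,000 × 3.45% × 4/12 = €4,059.5000
May 1 – July 31, 2000: 3 months at 1.95% → €353,000 × 1.95% × 3/12 = €1,720.8750
August 1 – December 31, 2000: 5 months at 2.9% → €353,000 × 2.9% × 5/12 = €4,265.4167
Total = €10,045.7917

€10,045.79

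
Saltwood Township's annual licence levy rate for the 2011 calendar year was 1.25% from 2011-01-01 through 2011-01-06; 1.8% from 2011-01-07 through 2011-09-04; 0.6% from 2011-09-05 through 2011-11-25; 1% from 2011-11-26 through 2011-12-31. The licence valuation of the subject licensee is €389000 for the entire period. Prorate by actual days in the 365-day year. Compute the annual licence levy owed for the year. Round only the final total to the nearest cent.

€5611.19

2011-01-01 to 2011-01-06: 6 days at 1.25% → €389000 × 1.25% × 6/365 = €79.9315
2011-01-07 to 2011-09-04: 241 days at 1.8% → €389000 × 1.8% × 241/365 = €4623.2384
2011-09-05 to 2011-11-25: 82 days at 0.6% → €389000 × 0.6% × 82/365 = €524.3507
2011-11-26 to 2011-12-31: 36 days at 1% → €389000 × 1% × 36/365 = €383.6712
Total = €5611.1918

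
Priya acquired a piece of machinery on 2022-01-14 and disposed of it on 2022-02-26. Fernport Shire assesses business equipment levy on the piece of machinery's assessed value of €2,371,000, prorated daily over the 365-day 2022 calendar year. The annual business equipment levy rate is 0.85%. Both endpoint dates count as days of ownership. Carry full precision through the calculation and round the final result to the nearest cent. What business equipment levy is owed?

Days held (2022-01-14 to 2022-02-26): 44 out of 365
Tax = €2,371,000 × 0.85% × 44/365 = €2,429.4630

€2,429.46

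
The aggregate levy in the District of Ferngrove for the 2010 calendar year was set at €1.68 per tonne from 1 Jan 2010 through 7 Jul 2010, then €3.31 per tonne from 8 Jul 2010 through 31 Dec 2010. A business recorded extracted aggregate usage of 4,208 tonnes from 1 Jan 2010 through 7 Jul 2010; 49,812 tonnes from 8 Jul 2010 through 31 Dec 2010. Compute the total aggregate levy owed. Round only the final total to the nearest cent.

1 Jan – 7 Jul 2010: 4,208 tonnes at €1.68/tonne → €7069.44
8 Jul – 31 Dec 2010: 49,812 tonnes at €3.31/tonne → €164877.72

€171947.16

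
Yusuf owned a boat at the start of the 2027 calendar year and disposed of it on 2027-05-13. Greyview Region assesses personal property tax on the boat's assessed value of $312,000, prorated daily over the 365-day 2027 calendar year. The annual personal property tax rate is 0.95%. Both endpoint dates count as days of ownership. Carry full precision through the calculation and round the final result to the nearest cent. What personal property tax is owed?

Days held (2027-01-01 to 2027-05-13): 133 out of 365
Tax = $312,000 × 0.95% × 133/365 = $1,080.0329

$1,080.03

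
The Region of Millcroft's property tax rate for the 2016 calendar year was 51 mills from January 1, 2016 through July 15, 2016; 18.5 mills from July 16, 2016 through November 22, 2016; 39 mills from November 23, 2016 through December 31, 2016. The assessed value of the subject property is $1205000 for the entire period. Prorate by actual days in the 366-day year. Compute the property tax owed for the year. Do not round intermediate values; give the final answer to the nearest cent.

January 1 – July 15, 2016: 197 days at 51 mills → $1205000 × 5.1% × 197/366 = $33078.2377
July 16 – November 22, 2016: 130 days at 18.5 mills → $1205000 × 1.85% × 130/366 = $7918.1011
November 23 – December 31, 2016: 39 days at 39 mills → $1205000 × 3.9% × 39/366 = $5007.6639
Total = $46004.0027

$46004.00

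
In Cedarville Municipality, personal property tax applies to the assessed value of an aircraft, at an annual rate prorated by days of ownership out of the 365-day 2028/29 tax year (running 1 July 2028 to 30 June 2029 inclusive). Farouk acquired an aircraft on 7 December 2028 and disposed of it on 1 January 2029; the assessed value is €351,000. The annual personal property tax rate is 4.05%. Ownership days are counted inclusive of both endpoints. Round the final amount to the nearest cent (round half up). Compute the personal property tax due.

€1,012.61

Days held (7 December 2028 – 1 January 2029): 26 out of 365
Tax = €351,000 × 4.05% × 26/365 = €1,012.6110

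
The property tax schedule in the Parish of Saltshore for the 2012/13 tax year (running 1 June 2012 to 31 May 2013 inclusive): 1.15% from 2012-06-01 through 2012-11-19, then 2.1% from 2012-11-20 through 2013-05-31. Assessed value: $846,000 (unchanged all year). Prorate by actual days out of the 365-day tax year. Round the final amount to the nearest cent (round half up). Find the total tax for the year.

2012-06-01 to 2012-11-19: 172 days at 1.15% → $846,000 × 1.15% × 172/365 = $4,584.6247
2012-11-20 to 2013-05-31: 193 days at 2.1% → $846,000 × 2.1% × 193/365 = $9,394.0767
Total = $13,978.7014

$13,978.70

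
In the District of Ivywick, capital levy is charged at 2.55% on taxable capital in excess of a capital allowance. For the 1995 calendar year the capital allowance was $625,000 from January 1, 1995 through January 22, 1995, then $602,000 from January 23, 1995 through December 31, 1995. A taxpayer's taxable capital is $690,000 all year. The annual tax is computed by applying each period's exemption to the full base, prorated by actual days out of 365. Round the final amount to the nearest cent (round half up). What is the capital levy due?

January 1 – January 22, 1995: 22 days, exemption $625,000 → ($690,000 − $625,000) × 2.55% × 22/365 = $99.9041
January 23 – December 31, 1995: 343 days, exemption $602,000 → ($690,000 − $602,000) × 2.55% × 343/365 = $2,108.7452
Total = $2,208.6493

$2,208.65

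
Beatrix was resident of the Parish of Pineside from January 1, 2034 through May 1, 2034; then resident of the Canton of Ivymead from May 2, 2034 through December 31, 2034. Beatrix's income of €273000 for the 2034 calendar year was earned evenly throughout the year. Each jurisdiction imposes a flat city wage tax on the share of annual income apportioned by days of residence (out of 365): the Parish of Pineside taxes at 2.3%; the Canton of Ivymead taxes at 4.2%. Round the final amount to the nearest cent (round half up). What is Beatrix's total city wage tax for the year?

€9746.47

The Parish of Pineside, January 1 – May 1, 2034: 121 days → €273000 × 2.3% × 121/365 = €2081.5315
The Canton of Ivymead, May 2 – December 31, 2034: 244 days → €273000 × 4.2% × 244/365 = €7664.9425
Total = €9746.4740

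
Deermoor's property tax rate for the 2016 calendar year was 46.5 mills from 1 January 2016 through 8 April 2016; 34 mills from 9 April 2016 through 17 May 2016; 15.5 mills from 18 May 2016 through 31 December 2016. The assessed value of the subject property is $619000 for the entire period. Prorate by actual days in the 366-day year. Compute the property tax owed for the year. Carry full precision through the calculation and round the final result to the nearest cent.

1 January – 8 April 2016: 99 days at 46.5 mills → $619000 × 4.65% × 99/366 = $7785.7008
9 April – 17 May 2016: 39 days at 34 mills → $619000 × 3.4% × 39/366 = $2242.6066
18 May – 31 December 2016: 228 days at 15.5 mills → $619000 × 1.55% × 228/366 = $5976.9016
Total = $16005.2090

$16005.21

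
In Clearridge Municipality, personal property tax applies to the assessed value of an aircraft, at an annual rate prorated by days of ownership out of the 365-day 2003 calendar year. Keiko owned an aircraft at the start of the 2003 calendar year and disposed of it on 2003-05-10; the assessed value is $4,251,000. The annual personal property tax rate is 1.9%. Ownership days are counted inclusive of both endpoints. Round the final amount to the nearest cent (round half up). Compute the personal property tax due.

$28,767.04

Days held (2003-01-01 to 2003-05-10): 130 out of 365
Tax = $4,251,000 × 1.9% × 130/365 = $28,767.0411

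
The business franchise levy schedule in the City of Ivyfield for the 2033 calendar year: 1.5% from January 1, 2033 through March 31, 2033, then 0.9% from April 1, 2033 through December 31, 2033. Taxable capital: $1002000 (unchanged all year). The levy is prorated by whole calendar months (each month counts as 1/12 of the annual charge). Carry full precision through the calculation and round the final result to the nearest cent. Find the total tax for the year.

January 1 – March 31, 2033: 3 months at 1.5% → $1002000 × 1.5% × 3/12 = $3757.5000
April 1 – December 31, 2033: 9 months at 0.9% → $1002000 × 0.9% × 9/12 = $6763.5000
Total = $10521.0000

$10521.00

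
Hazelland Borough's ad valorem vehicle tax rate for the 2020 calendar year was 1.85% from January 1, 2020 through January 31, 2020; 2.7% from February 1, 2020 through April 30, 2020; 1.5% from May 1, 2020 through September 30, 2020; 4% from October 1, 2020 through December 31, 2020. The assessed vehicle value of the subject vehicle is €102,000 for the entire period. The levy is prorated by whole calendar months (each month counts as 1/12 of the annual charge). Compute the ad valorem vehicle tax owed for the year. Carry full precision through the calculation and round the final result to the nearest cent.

€2,503.25

January 1 – January 31, 2020: 1 month at 1.85% → €102,000 × 1.85% × 1/12 = €157.2500
February 1 – April 30, 2020: 3 months at 2.7% → €102,000 × 2.7% × 3/12 = €688.5000
May 1 – September 30, 2020: 5 months at 1.5% → €102,000 × 1.5% × 5/12 = €637.5000
October 1 – December 31, 2020: 3 months at 4% → €102,000 × 4% × 3/12 = €1,020.0000
Total = €2,503.2500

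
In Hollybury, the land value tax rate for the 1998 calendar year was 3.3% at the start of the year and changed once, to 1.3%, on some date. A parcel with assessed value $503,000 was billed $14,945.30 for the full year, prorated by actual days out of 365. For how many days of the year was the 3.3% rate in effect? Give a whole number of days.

Let d = days at the first rate; then 365 − d days at the second rate.
$503,000 × [3.3%·d + 1.3%·(365−d)] / 365 = $14,945.30
Solving gives d = 305, so the new rate took effect on November 2, 1998.

305 days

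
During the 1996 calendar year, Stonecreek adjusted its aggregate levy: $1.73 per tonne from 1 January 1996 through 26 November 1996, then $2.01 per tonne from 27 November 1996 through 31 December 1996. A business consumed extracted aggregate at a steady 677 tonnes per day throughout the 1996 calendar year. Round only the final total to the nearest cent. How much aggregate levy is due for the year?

1 January – 26 November 1996: 331 days × 677 tonnes/day = 224,087 tonnes at $1.73/tonne → $387,670.51
27 November – 31 December 1996: 35 days × 677 tonnes/day = 23,695 tonnes at $2.01/tonne → $47,626.95

$435,297.46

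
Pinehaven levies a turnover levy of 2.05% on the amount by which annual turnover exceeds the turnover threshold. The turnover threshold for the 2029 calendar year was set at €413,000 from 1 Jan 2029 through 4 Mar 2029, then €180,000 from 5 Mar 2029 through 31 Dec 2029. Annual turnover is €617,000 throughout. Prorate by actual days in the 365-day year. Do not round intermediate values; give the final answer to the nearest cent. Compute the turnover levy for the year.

€8,134.06

1 Jan – 4 Mar 2029: 63 days, exemption €413,000 → (€617,000 − €413,000) × 2.05% × 63/365 = €721.8247
5 Mar – 31 Dec 2029: 302 days, exemption €180,000 → (€617,000 − €180,000) × 2.05% × 302/365 = €7,412.2384
Total = €8,134.0630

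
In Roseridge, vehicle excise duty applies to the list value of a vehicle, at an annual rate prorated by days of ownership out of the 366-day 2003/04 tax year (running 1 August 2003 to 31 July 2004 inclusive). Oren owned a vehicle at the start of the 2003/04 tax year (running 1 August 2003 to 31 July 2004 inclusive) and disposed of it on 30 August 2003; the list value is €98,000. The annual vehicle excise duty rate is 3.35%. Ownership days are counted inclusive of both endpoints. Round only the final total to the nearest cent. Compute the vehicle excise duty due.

€269.10

Days held (1 August – 30 August 2003): 30 out of 366
Tax = €98,000 × 3.35% × 30/366 = €269.0984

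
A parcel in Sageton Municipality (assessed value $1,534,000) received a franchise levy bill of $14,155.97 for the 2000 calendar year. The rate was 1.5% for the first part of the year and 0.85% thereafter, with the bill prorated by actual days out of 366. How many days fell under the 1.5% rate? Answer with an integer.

Let d = days at the first rate; then 366 − d days at the second rate.
$1,534,000 × [1.5%·d + 0.85%·(366−d)] / 366 = $14,155.97
Solving gives d = 41, so the new rate took effect on 11 February 2000.

41 days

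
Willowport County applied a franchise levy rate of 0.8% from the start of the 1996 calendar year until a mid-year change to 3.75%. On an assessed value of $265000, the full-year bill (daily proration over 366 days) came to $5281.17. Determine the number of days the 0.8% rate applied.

Let d = days at the first rate; then 366 − d days at the second rate.
$265000 × [0.8%·d + 3.75%·(366−d)] / 366 = $5281.17
Solving gives d = 218, so the new rate took effect on 6 August 1996.

218 days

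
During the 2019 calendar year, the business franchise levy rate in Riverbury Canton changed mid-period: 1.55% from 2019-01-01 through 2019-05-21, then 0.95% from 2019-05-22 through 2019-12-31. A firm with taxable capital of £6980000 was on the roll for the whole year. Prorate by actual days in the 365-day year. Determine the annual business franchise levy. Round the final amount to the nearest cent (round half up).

£82488.30

2019-01-01 to 2019-05-21: 141 days at 1.55% → £6980000 × 1.55% × 141/365 = £41793.9452
2019-05-22 to 2019-12-31: 224 days at 0.95% → £6980000 × 0.95% × 224/365 = £40694.3562
Total = £82488.3014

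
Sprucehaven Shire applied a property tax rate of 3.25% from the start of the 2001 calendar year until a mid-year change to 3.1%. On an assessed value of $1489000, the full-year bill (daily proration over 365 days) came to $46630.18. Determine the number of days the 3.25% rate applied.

77 days

Let d = days at the first rate; then 365 − d days at the second rate.
$1489000 × [3.25%·d + 3.1%·(365−d)] / 365 = $46630.18
Solving gives d = 77, so the new rate took effect on 19 Mar 2001.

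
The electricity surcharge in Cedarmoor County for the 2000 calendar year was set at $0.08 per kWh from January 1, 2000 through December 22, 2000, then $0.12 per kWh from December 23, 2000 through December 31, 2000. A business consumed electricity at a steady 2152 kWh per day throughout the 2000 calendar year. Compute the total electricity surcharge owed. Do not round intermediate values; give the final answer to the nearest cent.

January 1 – December 22, 2000: 357 days × 2152 kWh/day = 768,264 kWh at $0.08/kWh → $61,461.12
December 23 – December 31, 2000: 9 days × 2152 kWh/day = 19,368 kWh at $0.12/kWh → $2,324.16

$63,785.28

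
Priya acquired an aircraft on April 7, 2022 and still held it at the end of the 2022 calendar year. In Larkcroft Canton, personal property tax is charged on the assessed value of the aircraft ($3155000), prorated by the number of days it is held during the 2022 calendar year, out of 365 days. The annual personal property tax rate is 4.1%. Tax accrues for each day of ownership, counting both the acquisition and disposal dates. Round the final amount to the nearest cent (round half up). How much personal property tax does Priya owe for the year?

$95332.86

Days held (April 7 – December 31, 2022): 269 out of 365
Tax = $3155000 × 4.1% × 269/365 = $95332.8630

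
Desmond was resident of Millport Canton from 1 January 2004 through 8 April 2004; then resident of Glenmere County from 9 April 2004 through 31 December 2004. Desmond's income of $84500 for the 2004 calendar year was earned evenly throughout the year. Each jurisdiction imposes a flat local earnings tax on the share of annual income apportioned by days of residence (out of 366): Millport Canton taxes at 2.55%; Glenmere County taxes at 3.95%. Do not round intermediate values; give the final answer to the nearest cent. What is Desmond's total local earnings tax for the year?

Millport Canton, 1 January – 8 April 2004: 99 days → $84500 × 2.55% × 99/366 = $582.8422
Glenmere County, 9 April – 31 December 2004: 267 days → $84500 × 3.95% × 267/366 = $2434.9160
Total = $3017.7582

$3017.76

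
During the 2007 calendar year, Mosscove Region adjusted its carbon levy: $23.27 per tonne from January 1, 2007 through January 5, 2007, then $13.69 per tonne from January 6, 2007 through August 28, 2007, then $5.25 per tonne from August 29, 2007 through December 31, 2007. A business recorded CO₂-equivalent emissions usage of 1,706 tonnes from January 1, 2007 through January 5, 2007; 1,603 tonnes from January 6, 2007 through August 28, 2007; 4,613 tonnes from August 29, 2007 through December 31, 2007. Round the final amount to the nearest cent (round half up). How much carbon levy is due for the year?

January 1 – January 5, 2007: 1,706 tonnes at $23.27/tonne → $39,698.62
January 6 – August 28, 2007: 1,603 tonnes at $13.69/tonne → $21,945.07
August 29 – December 31, 2007: 4,613 tonnes at $5.25/tonne → $24,218.25

$85,861.94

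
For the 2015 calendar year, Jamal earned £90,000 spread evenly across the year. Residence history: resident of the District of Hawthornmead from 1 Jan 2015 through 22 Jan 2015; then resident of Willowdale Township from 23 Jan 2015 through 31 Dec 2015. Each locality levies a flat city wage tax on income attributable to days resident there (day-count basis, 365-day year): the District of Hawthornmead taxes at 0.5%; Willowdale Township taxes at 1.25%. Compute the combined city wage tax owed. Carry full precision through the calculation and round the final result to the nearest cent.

£1,084.32

The District of Hawthornmead, 1 Jan – 22 Jan 2015: 22 days → £90,000 × 0.5% × 22/365 = £27.1233
Willowdale Township, 23 Jan – 31 Dec 2015: 343 days → £90,000 × 1.25% × 343/365 = £1,057.1918
Total = £1,084.3151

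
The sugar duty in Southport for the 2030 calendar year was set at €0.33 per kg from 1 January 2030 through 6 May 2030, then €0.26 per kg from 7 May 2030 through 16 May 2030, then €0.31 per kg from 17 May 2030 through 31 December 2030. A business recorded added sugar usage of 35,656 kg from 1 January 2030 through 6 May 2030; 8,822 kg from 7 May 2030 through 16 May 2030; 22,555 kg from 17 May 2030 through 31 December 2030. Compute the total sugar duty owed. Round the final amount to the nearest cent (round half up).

€21,052.25

1 January – 6 May 2030: 35,656 kg at €0.33/kg → €11,766.48
7 May – 16 May 2030: 8,822 kg at €0.26/kg → €2,293.72
17 May – 31 December 2030: 22,555 kg at €0.31/kg → €6,992.05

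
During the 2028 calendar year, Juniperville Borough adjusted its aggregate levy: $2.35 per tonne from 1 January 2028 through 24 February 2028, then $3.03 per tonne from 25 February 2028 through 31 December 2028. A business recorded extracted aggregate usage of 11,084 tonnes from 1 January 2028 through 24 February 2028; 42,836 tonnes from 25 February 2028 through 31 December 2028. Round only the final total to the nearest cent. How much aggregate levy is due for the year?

1 January – 24 February 2028: 11,084 tonnes at $2.35/tonne → $26,047.40
25 February – 31 December 2028: 42,836 tonnes at $3.03/tonne → $129,793.08

$155,840.48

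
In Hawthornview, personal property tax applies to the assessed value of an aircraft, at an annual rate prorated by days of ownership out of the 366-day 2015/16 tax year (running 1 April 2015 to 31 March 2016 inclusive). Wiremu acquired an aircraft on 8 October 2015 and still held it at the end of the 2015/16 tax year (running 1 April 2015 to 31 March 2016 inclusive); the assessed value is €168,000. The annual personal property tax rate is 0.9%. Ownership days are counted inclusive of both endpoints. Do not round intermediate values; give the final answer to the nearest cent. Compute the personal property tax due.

€727.08

Days held (8 October 2015 – 31 March 2016): 176 out of 366
Tax = €168,000 × 0.9% × 176/366 = €727.0820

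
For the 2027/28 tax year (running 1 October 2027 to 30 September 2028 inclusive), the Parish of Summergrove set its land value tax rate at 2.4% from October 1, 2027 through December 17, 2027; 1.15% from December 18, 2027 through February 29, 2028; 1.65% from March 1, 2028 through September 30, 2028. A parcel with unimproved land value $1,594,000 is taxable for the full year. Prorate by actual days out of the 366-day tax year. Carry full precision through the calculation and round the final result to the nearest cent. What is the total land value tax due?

$27,237.37

October 1 – December 17, 2027: 78 days at 2.4% → $1,594,000 × 2.4% × 78/366 = $8,152.9180
December 18, 2027 – February 29, 2028: 74 days at 1.15% → $1,594,000 × 1.15% × 74/366 = $3,706.2678
March 1 – September 30, 2028: 214 days at 1.65% → $1,594,000 × 1.65% × 214/366 = $15,378.1803
Total = $27,237.3661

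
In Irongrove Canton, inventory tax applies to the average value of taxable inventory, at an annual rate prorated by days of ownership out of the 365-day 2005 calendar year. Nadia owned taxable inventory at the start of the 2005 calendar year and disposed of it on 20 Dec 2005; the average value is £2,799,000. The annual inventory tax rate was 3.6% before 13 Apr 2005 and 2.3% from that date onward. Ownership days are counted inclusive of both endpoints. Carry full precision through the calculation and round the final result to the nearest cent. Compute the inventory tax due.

£72,605.29

1 Jan – 12 Apr 2005: 102 days at 3.6% → £2,799,000 × 3.6% × 102/365 = £28,158.7068
13 Apr – 20 Dec 2005: 252 days at 2.3% → £2,799,000 × 2.3% × 252/365 = £44,446.5863
Total = £72,605.2932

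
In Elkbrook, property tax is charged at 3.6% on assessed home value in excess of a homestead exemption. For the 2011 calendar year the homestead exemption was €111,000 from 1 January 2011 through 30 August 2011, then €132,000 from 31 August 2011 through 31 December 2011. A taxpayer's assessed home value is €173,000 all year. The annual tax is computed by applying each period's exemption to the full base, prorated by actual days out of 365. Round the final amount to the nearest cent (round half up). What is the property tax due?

1 January – 30 August 2011: 242 days, exemption €111,000 → (€173,000 − €111,000) × 3.6% × 242/365 = €1,479.8466
31 August – 31 December 2011: 123 days, exemption €132,000 → (€173,000 − €132,000) × 3.6% × 123/365 = €497.3918
Total = €1,977.2384

€1,977.24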